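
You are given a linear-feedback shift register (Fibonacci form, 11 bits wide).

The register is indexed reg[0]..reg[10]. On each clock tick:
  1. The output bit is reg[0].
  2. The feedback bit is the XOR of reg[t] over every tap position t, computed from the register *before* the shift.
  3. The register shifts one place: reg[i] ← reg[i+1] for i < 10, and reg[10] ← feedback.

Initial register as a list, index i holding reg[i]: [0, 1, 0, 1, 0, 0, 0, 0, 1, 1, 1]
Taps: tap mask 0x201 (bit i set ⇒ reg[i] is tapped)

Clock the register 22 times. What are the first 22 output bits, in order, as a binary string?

k : reg_k → out_k, fb_k
0: 01010000111 → 0, fb=1
1: 10100001111 → 1, fb=0
2: 01000011110 → 0, fb=1
3: 10000111101 → 1, fb=1
4: 00001111011 → 0, fb=1
5: 00011110111 → 0, fb=1
6: 00111101111 → 0, fb=1
7: 01111011111 → 0, fb=1
8: 11110111111 → 1, fb=0
9: 11101111110 → 1, fb=0
10: 11011111100 → 1, fb=1
11: 10111111001 → 1, fb=1
12: 01111110011 → 0, fb=1
13: 11111100111 → 1, fb=0
14: 11111001110 → 1, fb=0
15: 11110011100 → 1, fb=1
16: 11100111001 → 1, fb=1
17: 11001110011 → 1, fb=0
18: 10011100110 → 1, fb=0
19: 00111001100 → 0, fb=0
20: 01110011000 → 0, fb=0
21: 11100110000 → 1, fb=1

0101000011110111111001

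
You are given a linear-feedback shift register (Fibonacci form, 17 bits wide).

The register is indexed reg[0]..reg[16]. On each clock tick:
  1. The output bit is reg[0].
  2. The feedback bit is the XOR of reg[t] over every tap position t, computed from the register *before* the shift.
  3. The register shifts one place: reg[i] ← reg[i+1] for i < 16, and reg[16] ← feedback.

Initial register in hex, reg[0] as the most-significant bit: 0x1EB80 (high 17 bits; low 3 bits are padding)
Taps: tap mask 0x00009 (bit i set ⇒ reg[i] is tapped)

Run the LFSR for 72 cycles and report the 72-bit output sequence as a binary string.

000111101011100001110101101111011110110000101001010001101011000110111001

tick  register→output (feedback)
  0  00011110101110000→0 (1)
  1  00111101011100001→0 (1)
  2  01111010111000011→0 (1)
  3  11110101110000111→1 (0)
  4  11101011100001110→1 (1)
  5  11010111000011101→1 (0)
  6  10101110000111010→1 (1)
  7  01011100001110101→0 (1)
  8  10111000011101011→1 (0)
  9  01110000111010110→0 (1)
 10  11100001110101101→1 (1)
 11  11000011101011011→1 (1)
 12  10000111010110111→1 (1)
 13  00001110101101111→0 (0)
 14  00011101011011110→0 (1)
 15  00111010110111101→0 (1)
 16  01110101101111011→0 (1)
 17  11101011011110111→1 (1)
 18  11010110111101111→1 (0)
 19  10101101111011110→1 (1)
 20  01011011110111101→0 (1)
 21  10110111101111011→1 (0)
 22  01101111011110110→0 (0)
 23  11011110111101100→1 (0)
 24  10111101111011000→1 (0)
 25  01111011110110000→0 (1)
 26  11110111101100001→1 (0)
 27  11101111011000010→1 (1)
 28  11011110110000101→1 (0)
 29  10111101100001010→1 (0)
 30  01111011000010100→0 (1)
 31  11110110000101001→1 (0)
 32  11101100001010010→1 (1)
 33  11011000010100101→1 (0)
 34  10110000101001010→1 (0)
 35  01100001010010100→0 (0)
 36  11000010100101000→1 (1)
 37  10000101001010001→1 (1)
 38  00001010010100011→0 (0)
 39  00010100101000110→0 (1)
 40  00101001010001101→0 (0)
 41  01010010100011010→0 (1)
 42  10100101000110101→1 (1)
 43  01001010001101011→0 (0)
 44  10010100011010110→1 (0)
 45  00101000110101100→0 (0)
 46  01010001101011000→0 (1)
 47  10100011010110001→1 (1)
 48  01000110101100011→0 (0)
 49  10001101011000110→1 (1)
 50  00011010110001101→0 (1)
 51  00110101100011011→0 (1)
 52  01101011000110111→0 (0)
 53  11010110001101110→1 (0)
 54  10101100011011100→1 (1)
 55  01011000110111001→0 (1)
 56  10110001101110011→1 (0)
 57  01100011011100110→0 (0)
 58  11000110111001100→1 (1)
 59  10001101110011001→1 (1)
 60  00011011100110011→0 (1)
 61  00110111001100111→0 (1)
 62  01101110011001111→0 (0)
 63  11011100110011110→1 (0)
 64  10111001100111100→1 (0)
 65  01110011001111000→0 (1)
 66  11100110011110001→1 (1)
 67  11001100111100011→1 (1)
 68  10011001111000111→1 (0)
 69  00110011110001110→0 (1)
 70  01100111100011101→0 (0)
 71  11001111000111010→1 (1)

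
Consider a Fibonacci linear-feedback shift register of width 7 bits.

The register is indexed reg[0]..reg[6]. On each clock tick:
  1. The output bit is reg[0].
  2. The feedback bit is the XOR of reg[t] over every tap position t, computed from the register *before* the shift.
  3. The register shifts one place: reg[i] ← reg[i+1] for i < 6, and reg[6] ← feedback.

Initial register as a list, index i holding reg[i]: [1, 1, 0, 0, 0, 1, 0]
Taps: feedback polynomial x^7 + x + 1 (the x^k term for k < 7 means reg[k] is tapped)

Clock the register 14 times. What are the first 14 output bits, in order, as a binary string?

11000100100110

tick  register→output (feedback)
  0  1100010→1 (0)
  1  1000100→1 (1)
  2  0001001→0 (0)
  3  0010010→0 (0)
  4  0100100→0 (1)
  5  1001001→1 (1)
  6  0010011→0 (0)
  7  0100110→0 (1)
  8  1001101→1 (1)
  9  0011011→0 (0)
 10  0110110→0 (1)
 11  1101101→1 (0)
 12  1011010→1 (1)
 13  0110101→0 (1)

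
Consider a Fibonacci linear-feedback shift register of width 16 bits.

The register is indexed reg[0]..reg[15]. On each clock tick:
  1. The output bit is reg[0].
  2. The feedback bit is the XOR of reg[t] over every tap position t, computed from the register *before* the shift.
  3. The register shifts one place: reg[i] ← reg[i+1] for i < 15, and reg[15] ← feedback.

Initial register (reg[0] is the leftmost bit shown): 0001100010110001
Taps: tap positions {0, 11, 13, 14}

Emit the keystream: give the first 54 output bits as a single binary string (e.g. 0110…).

000110001011000111011011111010011101100000100101000101

k : reg_k → out_k, fb_k
0: 0001100010110001 → 0, fb=1
1: 0011000101100011 → 0, fb=1
2: 0110001011000111 → 0, fb=0
3: 1100010110001110 → 1, fb=1
4: 1000101100011101 → 1, fb=1
5: 0001011000111011 → 0, fb=0
6: 0010110001110110 → 0, fb=1
7: 0101100011101101 → 0, fb=1
8: 1011000111011011 → 1, fb=1
9: 0110001110110111 → 0, fb=1
10: 1100011101101111 → 1, fb=1
11: 1000111011011111 → 1, fb=0
12: 0001110110111110 → 0, fb=1
13: 0011101101111101 → 0, fb=0
14: 0111011011111010 → 0, fb=0
15: 1110110111110100 → 1, fb=1
16: 1101101111101001 → 1, fb=1
17: 1011011111010011 → 1, fb=1
18: 0110111110100111 → 0, fb=0
19: 1101111101001110 → 1, fb=1
20: 1011111010011101 → 1, fb=1
21: 0111110100111011 → 0, fb=0
22: 1111101001110110 → 1, fb=0
23: 1111010011101100 → 1, fb=0
24: 1110100111011000 → 1, fb=0
25: 1101001110110000 → 1, fb=0
26: 1010011101100000 → 1, fb=1
27: 0100111011000001 → 0, fb=0
28: 1001110110000010 → 1, fb=0
29: 0011101100000100 → 0, fb=1
30: 0111011000001001 → 0, fb=0
31: 1110110000010010 → 1, fb=1
32: 1101100000100101 → 1, fb=0
33: 1011000001001010 → 1, fb=0
34: 0110000010010100 → 0, fb=0
35: 1100000100101000 → 1, fb=1
36: 1000001001010001 → 1, fb=0
37: 0000010010100010 → 0, fb=1
38: 0000100101000101 → 0, fb=1
39: 0001001010001011 → 0, fb=1
40: 0010010100010111 → 0, fb=1
41: 0100101000101111 → 0, fb=0
42: 1001010001011110 → 1, fb=0
43: 0010100010111100 → 0, fb=0
44: 0101000101111000 → 0, fb=1
45: 1010001011110001 → 1, fb=0
46: 0100010111100010 → 0, fb=1
47: 1000101111000101 → 1, fb=0
48: 0001011110001010 → 0, fb=1
49: 0010111100010101 → 0, fb=0
50: 0101111000101010 → 0, fb=1
51: 1011110001010101 → 1, fb=1
52: 0111100010101011 → 0, fb=1
53: 1111000101010111 → 1, fb=0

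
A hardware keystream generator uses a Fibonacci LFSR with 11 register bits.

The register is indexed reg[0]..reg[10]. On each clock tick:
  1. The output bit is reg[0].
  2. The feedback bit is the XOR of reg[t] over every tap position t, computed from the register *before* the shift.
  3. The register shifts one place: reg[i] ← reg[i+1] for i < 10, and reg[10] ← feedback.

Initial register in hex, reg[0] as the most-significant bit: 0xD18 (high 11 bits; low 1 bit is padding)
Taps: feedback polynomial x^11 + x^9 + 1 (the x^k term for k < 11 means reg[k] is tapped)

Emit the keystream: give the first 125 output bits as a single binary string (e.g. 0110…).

step | reg (before) | out | fb
   0 | 11010001100 | 1 | 1
   1 | 10100011001 | 1 | 1
   2 | 01000110011 | 0 | 1
   3 | 10001100111 | 1 | 0
   4 | 00011001110 | 0 | 1
   5 | 00110011101 | 0 | 0
   6 | 01100111010 | 0 | 1
   7 | 11001110101 | 1 | 1
   8 | 10011101011 | 1 | 0
   9 | 00111010110 | 0 | 1
  10 | 01110101101 | 0 | 0
  11 | 11101011010 | 1 | 0
  12 | 11010110100 | 1 | 1
  13 | 10101101001 | 1 | 1
  14 | 01011010011 | 0 | 1
  15 | 10110100111 | 1 | 0
  16 | 01101001110 | 0 | 1
  17 | 11010011101 | 1 | 1
  18 | 10100111011 | 1 | 0
  19 | 01001110110 | 0 | 1
  20 | 10011101101 | 1 | 1
  21 | 00111011011 | 0 | 1
  22 | 01110110111 | 0 | 1
  23 | 11101101111 | 1 | 0
  24 | 11011011110 | 1 | 0
  25 | 10110111100 | 1 | 1
  26 | 01101111001 | 0 | 0
  27 | 11011110010 | 1 | 0
  28 | 10111100100 | 1 | 1
  29 | 01111001001 | 0 | 0
  30 | 11110010010 | 1 | 0
  31 | 11100100100 | 1 | 1
  32 | 11001001001 | 1 | 1
  33 | 10010010011 | 1 | 0
  34 | 00100100110 | 0 | 1
  35 | 01001001101 | 0 | 0
  36 | 10010011010 | 1 | 0
  37 | 00100110100 | 0 | 0
  38 | 01001101000 | 0 | 0
  39 | 10011010000 | 1 | 1
  40 | 00110100001 | 0 | 0
  41 | 01101000010 | 0 | 1
  42 | 11010000101 | 1 | 1
  43 | 10100001011 | 1 | 0
  44 | 01000010110 | 0 | 1
  45 | 10000101101 | 1 | 1
  46 | 00001011011 | 0 | 1
  47 | 00010110111 | 0 | 1
  48 | 00101101111 | 0 | 1
  49 | 01011011111 | 0 | 1
  50 | 10110111111 | 1 | 0
  51 | 01101111110 | 0 | 1
  52 | 11011111101 | 1 | 1
  53 | 10111111011 | 1 | 0
  54 | 01111110110 | 0 | 1
  55 | 11111101101 | 1 | 1
  56 | 11111011011 | 1 | 0
  57 | 11110110110 | 1 | 0
  58 | 11101101100 | 1 | 1
  59 | 11011011001 | 1 | 1
  60 | 10110110011 | 1 | 0
  61 | 01101100110 | 0 | 1
  62 | 11011001101 | 1 | 1
  63 | 10110011011 | 1 | 0
  64 | 01100110110 | 0 | 1
  65 | 11001101101 | 1 | 1
  66 | 10011011011 | 1 | 0
  67 | 00110110110 | 0 | 1
  68 | 01101101101 | 0 | 0
  69 | 11011011010 | 1 | 0
  70 | 10110110100 | 1 | 1
  71 | 01101101001 | 0 | 0
  72 | 11011010010 | 1 | 0
  73 | 10110100100 | 1 | 1
  74 | 01101001001 | 0 | 0
  75 | 11010010010 | 1 | 0
  76 | 10100100100 | 1 | 1
  77 | 01001001001 | 0 | 0
  78 | 10010010010 | 1 | 0
  79 | 00100100100 | 0 | 0
  80 | 01001001000 | 0 | 0
  81 | 10010010000 | 1 | 1
  82 | 00100100001 | 0 | 0
  83 | 01001000010 | 0 | 1
  84 | 10010000101 | 1 | 1
  85 | 00100001011 | 0 | 1
  86 | 01000010111 | 0 | 1
  87 | 10000101111 | 1 | 0
  88 | 00001011110 | 0 | 1
  89 | 00010111101 | 0 | 0
  90 | 00101111010 | 0 | 1
  91 | 01011110101 | 0 | 0
  92 | 10111101010 | 1 | 0
  93 | 01111010100 | 0 | 0
  94 | 11110101000 | 1 | 1
  95 | 11101010001 | 1 | 1
  96 | 11010100011 | 1 | 0
  97 | 10101000110 | 1 | 0
  98 | 01010001100 | 0 | 0
  99 | 10100011000 | 1 | 1
 100 | 01000110001 | 0 | 0
 101 | 10001100010 | 1 | 0
 102 | 00011000100 | 0 | 0
 103 | 00110001000 | 0 | 0
 104 | 01100010000 | 0 | 0
 105 | 11000100000 | 1 | 1
 106 | 10001000001 | 1 | 1
 107 | 00010000011 | 0 | 1
 108 | 00100000111 | 0 | 1
 109 | 01000001111 | 0 | 1
 110 | 10000011111 | 1 | 0
 111 | 00000111110 | 0 | 1
 112 | 00001111101 | 0 | 0
 113 | 00011111010 | 0 | 1
 114 | 00111110101 | 0 | 0
 115 | 01111101010 | 0 | 1
 116 | 11111010101 | 1 | 1
 117 | 11110101011 | 1 | 0
 118 | 11101010110 | 1 | 0
 119 | 11010101100 | 1 | 1
 120 | 10101011001 | 1 | 1
 121 | 01010110011 | 0 | 1
 122 | 10101100111 | 1 | 0
 123 | 01011001110 | 0 | 1
 124 | 10110011101 | 1 | 1

11010001100111010110100111011011110010010011010000101101111110110110011011011010010010010000101111010100011000100000111110101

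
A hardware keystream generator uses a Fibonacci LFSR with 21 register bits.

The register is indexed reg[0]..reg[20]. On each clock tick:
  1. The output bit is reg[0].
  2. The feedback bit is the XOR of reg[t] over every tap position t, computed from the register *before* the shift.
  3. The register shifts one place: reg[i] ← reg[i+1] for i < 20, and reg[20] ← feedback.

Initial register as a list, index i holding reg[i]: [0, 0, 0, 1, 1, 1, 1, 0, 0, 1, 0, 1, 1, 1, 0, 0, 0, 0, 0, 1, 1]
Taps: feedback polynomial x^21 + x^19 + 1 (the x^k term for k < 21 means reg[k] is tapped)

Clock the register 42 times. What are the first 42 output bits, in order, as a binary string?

000111100101110000011111001111011000000011

k : reg_k → out_k, fb_k
0: 000111100101110000011 → 0, fb=1
1: 001111001011100000111 → 0, fb=1
2: 011110010111000001111 → 0, fb=1
3: 111100101110000011111 → 1, fb=0
4: 111001011100000111110 → 1, fb=0
5: 110010111000001111100 → 1, fb=1
6: 100101110000011111001 → 1, fb=1
7: 001011100000111110011 → 0, fb=1
8: 010111000001111100111 → 0, fb=1
9: 101110000011111001111 → 1, fb=0
10: 011100000111110011110 → 0, fb=1
11: 111000001111100111101 → 1, fb=1
12: 110000011111001111011 → 1, fb=0
13: 100000111110011110110 → 1, fb=0
14: 000001111100111101100 → 0, fb=0
15: 000011111001111011000 → 0, fb=0
16: 000111110011110110000 → 0, fb=0
17: 001111100111101100000 → 0, fb=0
18: 011111001111011000000 → 0, fb=0
19: 111110011110110000000 → 1, fb=1
20: 111100111101100000001 → 1, fb=1
21: 111001111011000000011 → 1, fb=0
22: 110011110110000000110 → 1, fb=0
23: 100111101100000001100 → 1, fb=1
24: 001111011000000011001 → 0, fb=0
25: 011110110000000110010 → 0, fb=1
26: 111101100000001100101 → 1, fb=1
27: 111011000000011001011 → 1, fb=0
28: 110110000000110010110 → 1, fb=0
29: 101100000001100101100 → 1, fb=1
30: 011000000011001011001 → 0, fb=0
31: 110000000110010110010 → 1, fb=0
32: 100000001100101100100 → 1, fb=1
33: 000000011001011001001 → 0, fb=0
34: 000000110010110010010 → 0, fb=1
35: 000001100101100100101 → 0, fb=0
36: 000011001011001001010 → 0, fb=1
37: 000110010110010010101 → 0, fb=0
38: 001100101100100101010 → 0, fb=1
39: 011001011001001010101 → 0, fb=0
40: 110010110010010101010 → 1, fb=0
41: 100101100100101010100 → 1, fb=1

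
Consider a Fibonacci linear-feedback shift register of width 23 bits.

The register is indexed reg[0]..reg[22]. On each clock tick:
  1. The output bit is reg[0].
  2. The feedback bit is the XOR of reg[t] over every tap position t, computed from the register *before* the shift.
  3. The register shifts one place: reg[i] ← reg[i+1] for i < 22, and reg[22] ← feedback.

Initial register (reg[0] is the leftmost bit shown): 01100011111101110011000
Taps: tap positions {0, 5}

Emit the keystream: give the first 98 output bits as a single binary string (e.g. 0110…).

step | reg (before) | out | fb
   0 | 01100011111101110011000 | 0 | 0
   1 | 11000111111011100110000 | 1 | 0
   2 | 10001111110111001100000 | 1 | 0
   3 | 00011111101110011000000 | 0 | 1
   4 | 00111111011100110000001 | 0 | 1
   5 | 01111110111001100000011 | 0 | 1
   6 | 11111101110011000000111 | 1 | 0
   7 | 11111011100110000001110 | 1 | 1
   8 | 11110111001100000011101 | 1 | 0
   9 | 11101110011000000111010 | 1 | 0
  10 | 11011100110000001110100 | 1 | 0
  11 | 10111001100000011101000 | 1 | 1
  12 | 01110011000000111010001 | 0 | 0
  13 | 11100110000001110100010 | 1 | 0
  14 | 11001100000011101000100 | 1 | 0
  15 | 10011000000111010001000 | 1 | 1
  16 | 00110000001110100010001 | 0 | 0
  17 | 01100000011101000100010 | 0 | 0
  18 | 11000000111010001000100 | 1 | 1
  19 | 10000001110100010001001 | 1 | 1
  20 | 00000011101000100010011 | 0 | 0
  21 | 00000111010001000100110 | 0 | 1
  22 | 00001110100010001001101 | 0 | 1
  23 | 00011101000100010011011 | 0 | 1
  24 | 00111010001000100110111 | 0 | 0
  25 | 01110100010001001101110 | 0 | 1
  26 | 11101000100010011011101 | 1 | 1
  27 | 11010001000100110111011 | 1 | 1
  28 | 10100010001001101110111 | 1 | 1
  29 | 01000100010011011101111 | 0 | 1
  30 | 10001000100110111011111 | 1 | 1
  31 | 00010001001101110111111 | 0 | 0
  32 | 00100010011011101111110 | 0 | 0
  33 | 01000100110111011111100 | 0 | 1
  34 | 10001001101110111111001 | 1 | 1
  35 | 00010011011101111110011 | 0 | 0
  36 | 00100110111011111100110 | 0 | 1
  37 | 01001101110111111001101 | 0 | 1
  38 | 10011011101111110011011 | 1 | 1
  39 | 00110111011111100110111 | 0 | 1
  40 | 01101110111111001101111 | 0 | 1
  41 | 11011101111110011011111 | 1 | 0
  42 | 10111011111100110111110 | 1 | 1
  43 | 01110111111001101111101 | 0 | 1
  44 | 11101111110011011111011 | 1 | 0
  45 | 11011111100110111110110 | 1 | 0
  46 | 10111111001101111101100 | 1 | 0
  47 | 01111110011011111011000 | 0 | 1
  48 | 11111100110111110110001 | 1 | 0
  49 | 11111001101111101100010 | 1 | 1
  50 | 11110011011111011000101 | 1 | 1
  51 | 11100110111110110001011 | 1 | 0
  52 | 11001101111101100010110 | 1 | 0
  53 | 10011011111011000101100 | 1 | 1
  54 | 00110111110110001011001 | 0 | 1
  55 | 01101111101100010110011 | 0 | 1
  56 | 11011111011000101100111 | 1 | 0
  57 | 10111110110001011001110 | 1 | 0
  58 | 01111101100010110011100 | 0 | 1
  59 | 11111011000101100111001 | 1 | 1
  60 | 11110110001011001110011 | 1 | 0
  61 | 11101100010110011100110 | 1 | 0
  62 | 11011000101100111001100 | 1 | 1
  63 | 10110001011001110011001 | 1 | 1
  64 | 01100010110011100110011 | 0 | 0
  65 | 11000101100111001100110 | 1 | 0
  66 | 10001011001110011001100 | 1 | 1
  67 | 00010110011100110011001 | 0 | 1
  68 | 00101100111001100110011 | 0 | 1
  69 | 01011001110011001100111 | 0 | 0
  70 | 10110011100110011001110 | 1 | 1
  71 | 01100111001100110011101 | 0 | 1
  72 | 11001110011001100111011 | 1 | 0
  73 | 10011100110011001110110 | 1 | 0
  74 | 00111001100110011101100 | 0 | 0
  75 | 01110011001100111011000 | 0 | 0
  76 | 11100110011001110110000 | 1 | 0
  77 | 11001100110011101100000 | 1 | 0
  78 | 10011001100111011000000 | 1 | 1
  79 | 00110011001110110000001 | 0 | 0
  80 | 01100110011101100000010 | 0 | 1
  81 | 11001100111011000000101 | 1 | 0
  82 | 10011001110110000001010 | 1 | 1
  83 | 00110011101100000010101 | 0 | 0
  84 | 01100111011000000101010 | 0 | 1
  85 | 11001110110000001010101 | 1 | 0
  86 | 10011101100000010101010 | 1 | 0
  87 | 00111011000000101010100 | 0 | 0
  88 | 01110110000001010101000 | 0 | 1
  89 | 11101100000010101010001 | 1 | 0
  90 | 11011000000101010100010 | 1 | 1
  91 | 10110000001010101000101 | 1 | 1
  92 | 01100000010101010001011 | 0 | 0
  93 | 11000000101010100010110 | 1 | 1
  94 | 10000001010101000101101 | 1 | 1
  95 | 00000010101010001011011 | 0 | 0
  96 | 00000101010100010110110 | 0 | 1
  97 | 00001010101000101101101 | 0 | 0

01100011111101110011000000111010001000100110111011111100110111110110001011001110011001100111011000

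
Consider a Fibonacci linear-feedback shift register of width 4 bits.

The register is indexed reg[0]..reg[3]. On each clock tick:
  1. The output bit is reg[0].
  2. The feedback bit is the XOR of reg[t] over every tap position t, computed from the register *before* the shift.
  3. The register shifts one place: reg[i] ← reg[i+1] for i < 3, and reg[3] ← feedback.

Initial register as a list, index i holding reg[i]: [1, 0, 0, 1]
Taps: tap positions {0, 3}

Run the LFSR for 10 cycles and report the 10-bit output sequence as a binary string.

1001000111

k : reg_k → out_k, fb_k
0: 1001 → 1, fb=0
1: 0010 → 0, fb=0
2: 0100 → 0, fb=0
3: 1000 → 1, fb=1
4: 0001 → 0, fb=1
5: 0011 → 0, fb=1
6: 0111 → 0, fb=1
7: 1111 → 1, fb=0
8: 1110 → 1, fb=1
9: 1101 → 1, fb=0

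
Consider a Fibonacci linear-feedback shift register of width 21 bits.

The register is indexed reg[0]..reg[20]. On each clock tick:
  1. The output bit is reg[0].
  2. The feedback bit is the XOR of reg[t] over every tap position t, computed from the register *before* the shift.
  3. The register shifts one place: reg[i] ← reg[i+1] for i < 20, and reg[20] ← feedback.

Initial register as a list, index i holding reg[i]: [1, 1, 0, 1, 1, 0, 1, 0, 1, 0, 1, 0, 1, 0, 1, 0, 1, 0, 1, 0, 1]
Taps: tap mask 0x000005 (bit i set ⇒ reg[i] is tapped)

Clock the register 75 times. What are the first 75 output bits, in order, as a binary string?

tick  register→output (feedback)
  0  110110101010101010101→1 (1)
  1  101101010101010101011→1 (0)
  2  011010101010101010110→0 (1)
  3  110101010101010101101→1 (1)
  4  101010101010101011011→1 (0)
  5  010101010101010110110→0 (0)
  6  101010101010101101100→1 (0)
  7  010101010101011011000→0 (0)
  8  101010101010110110000→1 (0)
  9  010101010101101100000→0 (0)
 10  101010101011011000000→1 (0)
 11  010101010110110000000→0 (0)
 12  101010101101100000000→1 (0)
 13  010101011011000000000→0 (0)
 14  101010110110000000000→1 (0)
 15  010101101100000000000→0 (0)
 16  101011011000000000000→1 (0)
 17  010110110000000000000→0 (0)
 18  101101100000000000000→1 (0)
 19  011011000000000000000→0 (1)
 20  110110000000000000001→1 (1)
 21  101100000000000000011→1 (0)
 22  011000000000000000110→0 (1)
 23  110000000000000001101→1 (1)
 24  100000000000000011011→1 (1)
 25  000000000000000110111→0 (0)
 26  000000000000001101110→0 (0)
 27  000000000000011011100→0 (0)
 28  000000000000110111000→0 (0)
 29  000000000001101110000→0 (0)
 30  000000000011011100000→0 (0)
 31  000000000110111000000→0 (0)
 32  000000001101110000000→0 (0)
 33  000000011011100000000→0 (0)
 34  000000110111000000000→0 (0)
 35  000001101110000000000→0 (0)
 36  000011011100000000000→0 (0)
 37  000110111000000000000→0 (0)
 38  001101110000000000000→0 (1)
 39  011011100000000000001→0 (1)
 40  110111000000000000011→1 (1)
 41  101110000000000000111→1 (0)
 42  011100000000000001110→0 (1)
 43  111000000000000011101→1 (0)
 44  110000000000000111010→1 (1)
 45  100000000000001110101→1 (1)
 46  000000000000011101011→0 (0)
 47  000000000000111010110→0 (0)
 48  000000000001110101100→0 (0)
 49  000000000011101011000→0 (0)
 50  000000000111010110000→0 (0)
 51  000000001110101100000→0 (0)
 52  000000011101011000000→0 (0)
 53  000000111010110000000→0 (0)
 54  000001110101100000000→0 (0)
 55  000011101011000000000→0 (0)
 56  000111010110000000000→0 (0)
 57  001110101100000000000→0 (1)
 58  011101011000000000001→0 (1)
 59  111010110000000000011→1 (0)
 60  110101100000000000110→1 (1)
 61  101011000000000001101→1 (0)
 62  010110000000000011010→0 (0)
 63  101100000000000110100→1 (0)
 64  011000000000001101000→0 (1)
 65  110000000000011010001→1 (1)
 66  100000000000110100011→1 (1)
 67  000000000001101000111→0 (0)
 68  000000000011010001110→0 (0)
 69  000000000110100011100→0 (0)
 70  000000001101000111000→0 (0)
 71  000000011010001110000→0 (0)
 72  000000110100011100000→0 (0)
 73  000001101000111000000→0 (0)
 74  000011010001110000000→0 (0)

110110101010101010101101100000000000000011011100000000000001110101100000000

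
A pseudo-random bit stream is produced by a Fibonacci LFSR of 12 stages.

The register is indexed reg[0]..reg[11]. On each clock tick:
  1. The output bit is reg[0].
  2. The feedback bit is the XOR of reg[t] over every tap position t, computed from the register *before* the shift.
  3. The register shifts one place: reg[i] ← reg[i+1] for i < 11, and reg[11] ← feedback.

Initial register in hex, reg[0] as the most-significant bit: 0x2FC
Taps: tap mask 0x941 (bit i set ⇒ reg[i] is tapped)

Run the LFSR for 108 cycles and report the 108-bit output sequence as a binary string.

001011111100000101001001001111010010011000110001001001101011110110000110110010101011011000011100100100110010

k : reg_k → out_k, fb_k
0: 001011111100 → 0, fb=0
1: 010111111000 → 0, fb=0
2: 101111110000 → 1, fb=0
3: 011111100000 → 0, fb=1
4: 111111000001 → 1, fb=0
5: 111110000010 → 1, fb=1
6: 111100000101 → 1, fb=0
7: 111000001010 → 1, fb=0
8: 110000010100 → 1, fb=1
9: 100000101001 → 1, fb=0
10: 000001010010 → 0, fb=0
11: 000010100100 → 0, fb=1
12: 000101001001 → 0, fb=0
13: 001010010010 → 0, fb=0
14: 010100100100 → 0, fb=1
15: 101001001001 → 1, fb=1
16: 010010010011 → 0, fb=1
17: 100100100111 → 1, fb=1
18: 001001001111 → 0, fb=0
19: 010010011110 → 0, fb=1
20: 100100111101 → 1, fb=0
21: 001001111010 → 0, fb=0
22: 010011110100 → 0, fb=1
23: 100111101001 → 1, fb=0
24: 001111010010 → 0, fb=0
25: 011110100100 → 0, fb=1
26: 111101001001 → 1, fb=1
27: 111010010011 → 1, fb=0
28: 110100100110 → 1, fb=0
29: 101001001100 → 1, fb=0
30: 010010011000 → 0, fb=1
31: 100100110001 → 1, fb=1
32: 001001100011 → 0, fb=0
33: 010011000110 → 0, fb=0
34: 100110001100 → 1, fb=0
35: 001100011000 → 0, fb=1
36: 011000110001 → 0, fb=0
37: 110001100010 → 1, fb=0
38: 100011000100 → 1, fb=1
39: 000110001001 → 0, fb=0
40: 001100010010 → 0, fb=0
41: 011000100100 → 0, fb=1
42: 110001001001 → 1, fb=1
43: 100010010011 → 1, fb=0
44: 000100100110 → 0, fb=1
45: 001001001101 → 0, fb=0
46: 010010011010 → 0, fb=1
47: 100100110101 → 1, fb=1
48: 001001101011 → 0, fb=1
49: 010011010111 → 0, fb=1
50: 100110101111 → 1, fb=0
51: 001101011110 → 0, fb=1
52: 011010111101 → 0, fb=1
53: 110101111011 → 1, fb=0
54: 101011110110 → 1, fb=0
55: 010111101100 → 0, fb=0
56: 101111011000 → 1, fb=0
57: 011110110000 → 0, fb=1
58: 111101100001 → 1, fb=1
59: 111011000011 → 1, fb=0
60: 110110000110 → 1, fb=1
61: 101100001101 → 1, fb=1
62: 011000011011 → 0, fb=0
63: 110000110110 → 1, fb=0
64: 100001101100 → 1, fb=1
65: 000011011001 → 0, fb=0
66: 000110110010 → 0, fb=1
67: 001101100101 → 0, fb=0
68: 011011001010 → 0, fb=1
69: 110110010101 → 1, fb=0
70: 101100101010 → 1, fb=1
71: 011001010101 → 0, fb=1
72: 110010101011 → 1, fb=0
73: 100101010110 → 1, fb=1
74: 001010101101 → 0, fb=1
75: 010101011011 → 0, fb=0
76: 101010110110 → 1, fb=0
77: 010101101100 → 0, fb=0
78: 101011011000 → 1, fb=0
79: 010110110000 → 0, fb=1
80: 101101100001 → 1, fb=1
81: 011011000011 → 0, fb=1
82: 110110000111 → 1, fb=0
83: 101100001110 → 1, fb=0
84: 011000011100 → 0, fb=1
85: 110000111001 → 1, fb=0
86: 100001110010 → 1, fb=0
87: 000011100100 → 0, fb=1
88: 000111001001 → 0, fb=0
89: 001110010010 → 0, fb=0
90: 011100100100 → 0, fb=1
91: 111001001001 → 1, fb=1
92: 110010010011 → 1, fb=0
93: 100100100110 → 1, fb=0
94: 001001001100 → 0, fb=1
95: 010010011001 → 0, fb=0
96: 100100110010 → 1, fb=0
97: 001001100100 → 0, fb=1
98: 010011001001 → 0, fb=0
99: 100110010010 → 1, fb=1
100: 001100100101 → 0, fb=0
101: 011001001010 → 0, fb=1
102: 110010010101 → 1, fb=0
103: 100100101010 → 1, fb=1
104: 001001010101 → 0, fb=1
105: 010010101011 → 0, fb=1
106: 100101010111 → 1, fb=0
107: 001010101110 → 0, fb=0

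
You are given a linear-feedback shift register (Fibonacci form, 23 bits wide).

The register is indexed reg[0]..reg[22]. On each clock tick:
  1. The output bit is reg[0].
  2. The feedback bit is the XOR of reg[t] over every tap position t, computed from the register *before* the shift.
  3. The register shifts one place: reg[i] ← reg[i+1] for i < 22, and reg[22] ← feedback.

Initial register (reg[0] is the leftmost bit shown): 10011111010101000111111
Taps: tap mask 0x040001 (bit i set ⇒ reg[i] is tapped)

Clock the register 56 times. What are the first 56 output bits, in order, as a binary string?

tick  register→output (feedback)
  0  10011111010101000111111→1 (0)
  1  00111110101010001111110→0 (1)
  2  01111101010100011111101→0 (1)
  3  11111010101000111111011→1 (0)
  4  11110101010001111110110→1 (0)
  5  11101010100011111101100→1 (1)
  6  11010101000111111011001→1 (0)
  7  10101010001111110110010→1 (0)
  8  01010100011111101100100→0 (0)
  9  10101000111111011001000→1 (1)
 10  01010001111110110010001→0 (1)
 11  10100011111101100100011→1 (1)
 12  01000111111011001000111→0 (0)
 13  10001111110110010001110→1 (1)
 14  00011111101100100011101→0 (1)
 15  00111111011001000111011→0 (1)
 16  01111110110010001110111→0 (1)
 17  11111101100100011101111→1 (1)
 18  11111011001000111011111→1 (0)
 19  11110110010001110111110→1 (0)
 20  11101100100011101111100→1 (0)
 21  11011001000111011111000→1 (0)
 22  10110010001110111110000→1 (0)
 23  01100100011101111100000→0 (0)
 24  11001000111011111000000→1 (1)
 25  10010001110111110000001→1 (1)
 26  00100011101111100000011→0 (0)
 27  01000111011111000000110→0 (0)
 28  10001110111110000001100→1 (1)
 29  00011101111100000011001→0 (1)
 30  00111011111000000110011→0 (1)
 31  01110111110000001100111→0 (0)
 32  11101111100000011001110→1 (1)
 33  11011111000000110011101→1 (0)
 34  10111110000001100111010→1 (0)
 35  01111100000011001110100→0 (1)
 36  11111000000110011101001→1 (1)
 37  11110000001100111010011→1 (0)
 38  11100000011001110100110→1 (1)
 39  11000000110011101001101→1 (1)
 40  10000001100111010011011→1 (0)
 41  00000011001110100110110→0 (1)
 42  00000110011101001101101→0 (0)
 43  00001100111010011011010→0 (1)
 44  00011001110100110110101→0 (1)
 45  00110011101001101101011→0 (0)
 46  01100111010011011010110→0 (1)
 47  11001110100110110101101→1 (1)
 48  10011101001101101011011→1 (0)
 49  00111010011011010110110→0 (1)
 50  01110100110110101101101→0 (0)
 51  11101001101101011011010→1 (0)
 52  11010011011010110110100→1 (0)
 53  10100110110101101101000→1 (1)
 54  01001101101011011010001→0 (1)
 55  10011011010110110100011→1 (1)

10011111010101000111111011001000111011111000000110011101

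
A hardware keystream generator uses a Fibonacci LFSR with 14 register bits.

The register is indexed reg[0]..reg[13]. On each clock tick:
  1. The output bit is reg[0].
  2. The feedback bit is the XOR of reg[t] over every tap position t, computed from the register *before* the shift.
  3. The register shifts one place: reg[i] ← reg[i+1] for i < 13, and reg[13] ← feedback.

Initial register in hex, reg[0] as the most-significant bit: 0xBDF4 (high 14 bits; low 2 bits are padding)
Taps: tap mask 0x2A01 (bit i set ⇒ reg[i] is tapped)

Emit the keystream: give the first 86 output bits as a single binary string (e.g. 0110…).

10111101111101010101101110101001111010001010010000000011010000111011101011111011100001

step | reg (before) | out | fb
   0 | 10111101111101 | 1 | 0
   1 | 01111011111010 | 0 | 1
   2 | 11110111110101 | 1 | 0
   3 | 11101111101010 | 1 | 1
   4 | 11011111010101 | 1 | 0
   5 | 10111110101010 | 1 | 1
   6 | 01111101010101 | 0 | 1
   7 | 11111010101011 | 1 | 0
   8 | 11110101010110 | 1 | 1
   9 | 11101010101101 | 1 | 1
  10 | 11010101011011 | 1 | 1
  11 | 10101010110111 | 1 | 0
  12 | 01010101101110 | 0 | 1
  13 | 10101011011101 | 1 | 0
  14 | 01010110111010 | 0 | 1
  15 | 10101101110101 | 1 | 0
  16 | 01011011101010 | 0 | 0
  17 | 10110111010100 | 1 | 1
  18 | 01101110101001 | 0 | 1
  19 | 11011101010011 | 1 | 1
  20 | 10111010100111 | 1 | 1
  21 | 01110101001111 | 0 | 0
  22 | 11101010011110 | 1 | 1
  23 | 11010100111101 | 1 | 0
  24 | 10101001111010 | 1 | 0
  25 | 01010011110100 | 0 | 0
  26 | 10100111101000 | 1 | 1
  27 | 01001111010001 | 0 | 0
  28 | 10011110100010 | 1 | 1
  29 | 00111101000101 | 0 | 0
  30 | 01111010001010 | 0 | 0
  31 | 11110100010100 | 1 | 1
  32 | 11101000101001 | 1 | 0
  33 | 11010001010010 | 1 | 0
  34 | 10100010100100 | 1 | 0
  35 | 01000101001000 | 0 | 0
  36 | 10001010010000 | 1 | 0
  37 | 00010100100000 | 0 | 0
  38 | 00101001000000 | 0 | 0
  39 | 01010010000000 | 0 | 0
  40 | 10100100000000 | 1 | 1
  41 | 01001000000001 | 0 | 1
  42 | 10010000000011 | 1 | 0
  43 | 00100000000110 | 0 | 1
  44 | 01000000001101 | 0 | 0
  45 | 10000000011010 | 1 | 0
  46 | 00000000110100 | 0 | 0
  47 | 00000001101000 | 0 | 0
  48 | 00000011010000 | 0 | 1
  49 | 00000110100001 | 0 | 1
  50 | 00001101000011 | 0 | 1
  51 | 00011010000111 | 0 | 0
  52 | 00110100001110 | 0 | 1
  53 | 01101000011101 | 0 | 1
  54 | 11010000111011 | 1 | 1
  55 | 10100001110111 | 1 | 0
  56 | 01000011101110 | 0 | 1
  57 | 10000111011101 | 1 | 0
  58 | 00001110111010 | 0 | 1
  59 | 00011101110101 | 0 | 1
  60 | 00111011101011 | 0 | 1
  61 | 01110111010111 | 0 | 1
  62 | 11101110101111 | 1 | 1
  63 | 11011101011111 | 1 | 0
  64 | 10111010111110 | 1 | 1
  65 | 01110101111101 | 0 | 1
  66 | 11101011111011 | 1 | 1
  67 | 11010111110111 | 1 | 0
  68 | 10101111101110 | 1 | 0
  69 | 01011111011100 | 0 | 0
  70 | 10111110111000 | 1 | 0
  71 | 01111101110000 | 0 | 1
  72 | 11111011100001 | 1 | 0
  73 | 11110111000010 | 1 | 1
  74 | 11101110000101 | 1 | 1
  75 | 11011100001011 | 1 | 0
  76 | 10111000010110 | 1 | 1
  77 | 01110000101101 | 0 | 0
  78 | 11100001011010 | 1 | 0
  79 | 11000010110100 | 1 | 1
  80 | 10000101101001 | 1 | 0
  81 | 00001011010010 | 0 | 1
  82 | 00010110100101 | 0 | 0
  83 | 00101101001010 | 0 | 0
  84 | 01011010010100 | 0 | 0
  85 | 10110100101000 | 1 | 1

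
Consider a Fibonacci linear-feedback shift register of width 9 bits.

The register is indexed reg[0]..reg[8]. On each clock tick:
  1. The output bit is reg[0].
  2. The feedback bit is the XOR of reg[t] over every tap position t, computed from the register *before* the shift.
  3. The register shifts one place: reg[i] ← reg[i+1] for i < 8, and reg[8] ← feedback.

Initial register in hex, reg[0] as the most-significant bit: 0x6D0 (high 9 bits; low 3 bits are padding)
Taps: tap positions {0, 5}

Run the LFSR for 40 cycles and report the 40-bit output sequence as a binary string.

k : reg_k → out_k, fb_k
0: 011011010 → 0, fb=1
1: 110110101 → 1, fb=1
2: 101101011 → 1, fb=0
3: 011010110 → 0, fb=0
4: 110101100 → 1, fb=0
5: 101011000 → 1, fb=0
6: 010110000 → 0, fb=0
7: 101100000 → 1, fb=1
8: 011000001 → 0, fb=0
9: 110000010 → 1, fb=1
10: 100000101 → 1, fb=1
11: 000001011 → 0, fb=1
12: 000010111 → 0, fb=0
13: 000101110 → 0, fb=1
14: 001011101 → 0, fb=1
15: 010111011 → 0, fb=1
16: 101110111 → 1, fb=1
17: 011101111 → 0, fb=1
18: 111011111 → 1, fb=0
19: 110111110 → 1, fb=0
20: 101111100 → 1, fb=0
21: 011111000 → 0, fb=1
22: 111110001 → 1, fb=1
23: 111100011 → 1, fb=1
24: 111000111 → 1, fb=1
25: 110001111 → 1, fb=0
26: 100011110 → 1, fb=0
27: 000111100 → 0, fb=1
28: 001111001 → 0, fb=1
29: 011110011 → 0, fb=0
30: 111100110 → 1, fb=1
31: 111001101 → 1, fb=0
32: 110011010 → 1, fb=0
33: 100110100 → 1, fb=1
34: 001101001 → 0, fb=1
35: 011010011 → 0, fb=0
36: 110100110 → 1, fb=1
37: 101001101 → 1, fb=0
38: 010011010 → 0, fb=1
39: 100110101 → 1, fb=1

0110110101100000101110111110001111001101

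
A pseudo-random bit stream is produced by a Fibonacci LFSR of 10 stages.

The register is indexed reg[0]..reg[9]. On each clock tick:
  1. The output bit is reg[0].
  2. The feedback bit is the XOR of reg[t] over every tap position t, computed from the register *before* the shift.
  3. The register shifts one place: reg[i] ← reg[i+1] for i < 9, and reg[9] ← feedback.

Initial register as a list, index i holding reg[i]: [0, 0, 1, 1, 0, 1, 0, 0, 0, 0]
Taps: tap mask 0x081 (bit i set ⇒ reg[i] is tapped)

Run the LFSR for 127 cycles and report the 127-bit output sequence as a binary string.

step | reg (before) | out | fb
   0 | 0011010000 | 0 | 0
   1 | 0110100000 | 0 | 0
   2 | 1101000000 | 1 | 1
   3 | 1010000001 | 1 | 1
   4 | 0100000011 | 0 | 0
   5 | 1000000110 | 1 | 0
   6 | 0000001100 | 0 | 1
   7 | 0000011001 | 0 | 0
   8 | 0000110010 | 0 | 0
   9 | 0001100100 | 0 | 1
  10 | 0011001001 | 0 | 0
  11 | 0110010010 | 0 | 0
  12 | 1100100100 | 1 | 0
  13 | 1001001000 | 1 | 1
  14 | 0010010001 | 0 | 0
  15 | 0100100010 | 0 | 0
  16 | 1001000100 | 1 | 0
  17 | 0010001000 | 0 | 0
  18 | 0100010000 | 0 | 0
  19 | 1000100000 | 1 | 1
  20 | 0001000001 | 0 | 0
  21 | 0010000010 | 0 | 0
  22 | 0100000100 | 0 | 1
  23 | 1000001001 | 1 | 1
  24 | 0000010011 | 0 | 0
  25 | 0000100110 | 0 | 1
  26 | 0001001101 | 0 | 1
  27 | 0010011011 | 0 | 0
  28 | 0100110110 | 0 | 1
  29 | 1001101101 | 1 | 0
  30 | 0011011010 | 0 | 0
  31 | 0110110100 | 0 | 1
  32 | 1101101001 | 1 | 1
  33 | 1011010011 | 1 | 1
  34 | 0110100111 | 0 | 1
  35 | 1101001111 | 1 | 0
  36 | 1010011110 | 1 | 0
  37 | 0100111100 | 0 | 1
  38 | 1001111001 | 1 | 1
  39 | 0011110011 | 0 | 0
  40 | 0111100110 | 0 | 1
  41 | 1111001101 | 1 | 0
  42 | 1110011010 | 1 | 1
  43 | 1100110101 | 1 | 0
  44 | 1001101010 | 1 | 1
  45 | 0011010101 | 0 | 1
  46 | 0110101011 | 0 | 0
  47 | 1101010110 | 1 | 0
  48 | 1010101100 | 1 | 0
  49 | 0101011000 | 0 | 0
  50 | 1010110000 | 1 | 1
  51 | 0101100001 | 0 | 0
  52 | 1011000010 | 1 | 1
  53 | 0110000101 | 0 | 1
  54 | 1100001011 | 1 | 1
  55 | 1000010111 | 1 | 0
  56 | 0000101110 | 0 | 1
  57 | 0001011101 | 0 | 1
  58 | 0010111011 | 0 | 0
  59 | 0101110110 | 0 | 1
  60 | 1011101101 | 1 | 0
  61 | 0111011010 | 0 | 0
  62 | 1110110100 | 1 | 0
  63 | 1101101000 | 1 | 1
  64 | 1011010001 | 1 | 1
  65 | 0110100011 | 0 | 0
  66 | 1101000110 | 1 | 0
  67 | 1010001100 | 1 | 0
  68 | 0100011000 | 0 | 0
  69 | 1000110000 | 1 | 1
  70 | 0001100001 | 0 | 0
  71 | 0011000010 | 0 | 0
  72 | 0110000100 | 0 | 1
  73 | 1100001001 | 1 | 1
  74 | 1000010011 | 1 | 1
  75 | 0000100111 | 0 | 1
  76 | 0001001111 | 0 | 1
  77 | 0010011111 | 0 | 1
  78 | 0100111111 | 0 | 1
  79 | 1001111111 | 1 | 0
  80 | 0011111110 | 0 | 1
  81 | 0111111101 | 0 | 1
  82 | 1111111011 | 1 | 1
  83 | 1111110111 | 1 | 0
  84 | 1111101110 | 1 | 0
  85 | 1111011100 | 1 | 0
  86 | 1110111000 | 1 | 1
  87 | 1101110001 | 1 | 1
  88 | 1011100011 | 1 | 1
  89 | 0111000111 | 0 | 1
  90 | 1110001111 | 1 | 0
  91 | 1100011110 | 1 | 0
  92 | 1000111100 | 1 | 0
  93 | 0001111000 | 0 | 0
  94 | 0011110000 | 0 | 0
  95 | 0111100000 | 0 | 0
  96 | 1111000000 | 1 | 1
  97 | 1110000001 | 1 | 1
  98 | 1100000011 | 1 | 1
  99 | 1000000111 | 1 | 0
 100 | 0000001110 | 0 | 1
 101 | 0000011101 | 0 | 1
 102 | 0000111011 | 0 | 0
 103 | 0001110110 | 0 | 1
 104 | 0011101101 | 0 | 1
 105 | 0111011011 | 0 | 0
 106 | 1110110110 | 1 | 0
 107 | 1101101100 | 1 | 0
 108 | 1011011000 | 1 | 1
 109 | 0110110001 | 0 | 0
 110 | 1101100010 | 1 | 1
 111 | 1011000101 | 1 | 0
 112 | 0110001010 | 0 | 0
 113 | 1100010100 | 1 | 0
 114 | 1000101000 | 1 | 1
 115 | 0001010001 | 0 | 0
 116 | 0010100010 | 0 | 0
 117 | 0101000100 | 0 | 1
 118 | 1010001001 | 1 | 1
 119 | 0100010011 | 0 | 0
 120 | 1000100110 | 1 | 0
 121 | 0001001100 | 0 | 1
 122 | 0010011001 | 0 | 0
 123 | 0100110010 | 0 | 0
 124 | 1001100100 | 1 | 0
 125 | 0011001000 | 0 | 0
 126 | 0110010000 | 0 | 0

0011010000001100100100010000010011011010011110011010101100001011101101000110000100111111101110001111000000111011011000101000100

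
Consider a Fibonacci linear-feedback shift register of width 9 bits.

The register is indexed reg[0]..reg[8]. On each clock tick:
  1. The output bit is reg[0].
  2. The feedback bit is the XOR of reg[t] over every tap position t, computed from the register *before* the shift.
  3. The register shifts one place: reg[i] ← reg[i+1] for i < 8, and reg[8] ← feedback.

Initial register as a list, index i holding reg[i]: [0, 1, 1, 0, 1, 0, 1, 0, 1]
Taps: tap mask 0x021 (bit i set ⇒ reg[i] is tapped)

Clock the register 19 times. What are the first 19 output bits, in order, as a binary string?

k : reg_k → out_k, fb_k
0: 011010101 → 0, fb=0
1: 110101010 → 1, fb=0
2: 101010100 → 1, fb=1
3: 010101001 → 0, fb=1
4: 101010011 → 1, fb=1
5: 010100111 → 0, fb=0
6: 101001110 → 1, fb=0
7: 010011100 → 0, fb=1
8: 100111001 → 1, fb=0
9: 001110010 → 0, fb=0
10: 011100100 → 0, fb=0
11: 111001000 → 1, fb=0
12: 110010000 → 1, fb=1
13: 100100001 → 1, fb=1
14: 001000011 → 0, fb=0
15: 010000110 → 0, fb=0
16: 100001100 → 1, fb=0
17: 000011000 → 0, fb=1
18: 000110001 → 0, fb=0

0110101010011100100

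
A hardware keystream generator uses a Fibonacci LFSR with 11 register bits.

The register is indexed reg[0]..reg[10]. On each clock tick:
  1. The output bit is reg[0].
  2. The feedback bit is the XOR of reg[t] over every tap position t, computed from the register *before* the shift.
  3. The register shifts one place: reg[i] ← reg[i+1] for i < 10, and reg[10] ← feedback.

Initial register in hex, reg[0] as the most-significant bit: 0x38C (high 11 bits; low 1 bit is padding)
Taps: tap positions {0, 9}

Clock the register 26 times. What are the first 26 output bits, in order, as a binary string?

00111000110100111110001011

k : reg_k → out_k, fb_k
0: 00111000110 → 0, fb=1
1: 01110001101 → 0, fb=0
2: 11100011010 → 1, fb=0
3: 11000110100 → 1, fb=1
4: 10001101001 → 1, fb=1
5: 00011010011 → 0, fb=1
6: 00110100111 → 0, fb=1
7: 01101001111 → 0, fb=1
8: 11010011111 → 1, fb=0
9: 10100111110 → 1, fb=0
10: 01001111100 → 0, fb=0
11: 10011111000 → 1, fb=1
12: 00111110001 → 0, fb=0
13: 01111100010 → 0, fb=1
14: 11111000101 → 1, fb=1
15: 11110001011 → 1, fb=0
16: 11100010110 → 1, fb=0
17: 11000101100 → 1, fb=1
18: 10001011001 → 1, fb=1
19: 00010110011 → 0, fb=1
20: 00101100111 → 0, fb=1
21: 01011001111 → 0, fb=1
22: 10110011111 → 1, fb=0
23: 01100111110 → 0, fb=1
24: 11001111101 → 1, fb=1
25: 10011111011 → 1, fb=0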